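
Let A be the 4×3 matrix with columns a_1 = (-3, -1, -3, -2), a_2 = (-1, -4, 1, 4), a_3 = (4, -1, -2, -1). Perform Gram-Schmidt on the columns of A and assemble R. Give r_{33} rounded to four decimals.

r_{33} = 4.5091

a_1 = (-3, -1, -3, -2); ‖a_1‖ = 4.7958, so q_1 = (-0.6255, -0.2085, -0.6255, -0.4170).
q_1·a_2 = (-0.6255)·(-1) + (-0.2085)·(-4) + (-0.6255)·1 + (-0.4170)·4 = -0.8341.
u_2 = a_2 + 0.8341·q_1 = (-1.5217, -4.1739, 0.4783, 3.6522).
‖u_2‖ = 5.7710, so q_2 = (-0.2637, -0.7233, 0.0829, 0.6329).
q_1·a_3 = (-0.6255)·4 + (-0.2085)·(-1) + (-0.6255)·(-2) + (-0.4170)·(-1) = -0.6255; q_2·a_3 = (-0.2637)·4 + (-0.7233)·(-1) + 0.0829·(-2) + 0.6329·(-1) = -1.1301.
u_3 = a_3 + 0.6255·q_1 + 1.1301·q_2 = (3.3107, -1.9478, -2.2977, -0.5457).
r_{33} = ‖u_3‖ = 4.5091.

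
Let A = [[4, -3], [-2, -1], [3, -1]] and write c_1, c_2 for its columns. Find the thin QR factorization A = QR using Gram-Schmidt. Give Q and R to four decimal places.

c_1 = (4, -2, 3); ‖c_1‖ = 5.3852, so e_1 = (0.7428, -0.3714, 0.5571).
e_1·c_2 = 0.7428·(-3) + (-0.3714)·(-1) + 0.5571·(-1) = -2.4140.
u_2 = c_2 + 2.4140·e_1 = (-1.2069, -1.8966, 0.3448).
‖u_2‖ = 2.2743, so e_2 = (-0.5307, -0.8339, 0.1516).

Q = [[0.7428, -0.5307], [-0.3714, -0.8339], [0.5571, 0.1516]], R = [[5.3852, -2.4140], [0.0000, 2.2743]]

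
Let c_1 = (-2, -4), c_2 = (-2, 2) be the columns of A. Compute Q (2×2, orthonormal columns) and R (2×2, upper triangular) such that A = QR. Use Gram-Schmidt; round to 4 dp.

q_1 = c_1/‖c_1‖ = (-2, -4)/4.4721 = (-0.4472, -0.8944).
r_{12} = q_1·c_2 = -0.8944.
u_2 = c_2 + 0.8944·q_1 = (-2.4000, 1.2000).
‖u_2‖ = 2.6833, so q_2 = (-0.8944, 0.4472).

Q = [[-0.4472, -0.8944], [-0.8944, 0.4472]], R = [[4.4721, -0.8944], [0.0000, 2.6833]]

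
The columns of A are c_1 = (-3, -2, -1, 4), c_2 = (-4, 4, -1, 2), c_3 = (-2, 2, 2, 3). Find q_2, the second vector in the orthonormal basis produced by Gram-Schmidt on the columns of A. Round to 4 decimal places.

q_2 = (-0.4821, 0.8690, -0.1012, 0.0476)

c_1 = (-3, -2, -1, 4); ‖c_1‖ = 5.4772, so q_1 = (-0.5477, -0.3651, -0.1826, 0.7303).
q_1·c_2 = (-0.5477)·(-4) + (-0.3651)·4 + (-0.1826)·(-1) + 0.7303·2 = 2.3735.
u_2 = c_2 − 2.3735·q_1 = (-2.7000, 4.8667, -0.5667, 0.2667).
‖u_2‖ = 5.6006, so q_2 = (-0.4821, 0.8690, -0.1012, 0.0476).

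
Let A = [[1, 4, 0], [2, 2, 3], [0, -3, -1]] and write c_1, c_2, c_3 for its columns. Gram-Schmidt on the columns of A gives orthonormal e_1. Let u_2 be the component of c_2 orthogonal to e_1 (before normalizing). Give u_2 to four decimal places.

u_2 = (2.4000, -1.2000, -3.0000)

c_1 = (1, 2, 0); ‖c_1‖ = 2.2361, so e_1 = (0.4472, 0.8944, 0.0000).
e_1·c_2 = 0.4472·4 + 0.8944·2 + 0.0000·(-3) = 3.5777.
u_2 = c_2 − 3.5777·e_1 = (2.4000, -1.2000, -3.0000).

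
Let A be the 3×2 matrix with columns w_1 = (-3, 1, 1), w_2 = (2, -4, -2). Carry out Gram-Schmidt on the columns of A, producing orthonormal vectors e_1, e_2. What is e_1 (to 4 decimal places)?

w_1 = (-3, 1, 1); ‖w_1‖ = 3.3166, so e_1 = (-0.9045, 0.3015, 0.3015).

e_1 = (-0.9045, 0.3015, 0.3015)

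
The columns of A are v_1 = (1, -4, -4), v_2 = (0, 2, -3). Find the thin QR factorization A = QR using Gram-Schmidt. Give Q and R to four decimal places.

Q = [[0.1741, -0.0343], [-0.6963, 0.7024], [-0.6963, -0.7110]], R = [[5.7446, 0.6963], [0.0000, 3.5377]]

v_1 = (1, -4, -4); ‖v_1‖ = 5.7446, so e_1 = (0.1741, -0.6963, -0.6963).
e_1·v_2 = 0.1741·0 + (-0.6963)·2 + (-0.6963)·(-3) = 0.6963.
u_2 = v_2 − 0.6963·e_1 = (-0.1212, 2.4848, -2.5152).
‖u_2‖ = 3.5377, so e_2 = (-0.0343, 0.7024, -0.7110).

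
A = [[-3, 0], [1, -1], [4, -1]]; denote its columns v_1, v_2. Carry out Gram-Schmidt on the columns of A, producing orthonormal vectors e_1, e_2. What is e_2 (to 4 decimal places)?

e_2 = (-0.5661, -0.7926, -0.2265)

v_1 = (-3, 1, 4); ‖v_1‖ = 5.0990, so e_1 = (-0.5883, 0.1961, 0.7845).
e_1·v_2 = (-0.5883)·0 + 0.1961·(-1) + 0.7845·(-1) = -0.9806.
u_2 = v_2 + 0.9806·e_1 = (-0.5769, -0.8077, -0.2308).
‖u_2‖ = 1.0190, so e_2 = (-0.5661, -0.7926, -0.2265).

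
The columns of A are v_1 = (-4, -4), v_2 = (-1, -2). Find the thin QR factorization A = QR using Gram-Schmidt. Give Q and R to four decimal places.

e_1 = v_1/‖v_1‖ = (-4, -4)/5.6569 = (-0.7071, -0.7071).
r_{12} = e_1·v_2 = 2.1213.
u_2 = v_2 − 2.1213·e_1 = (0.5000, -0.5000).
‖u_2‖ = 0.7071, so e_2 = (0.7071, -0.7071).

Q = [[-0.7071, 0.7071], [-0.7071, -0.7071]], R = [[5.6569, 2.1213], [0.0000, 0.7071]]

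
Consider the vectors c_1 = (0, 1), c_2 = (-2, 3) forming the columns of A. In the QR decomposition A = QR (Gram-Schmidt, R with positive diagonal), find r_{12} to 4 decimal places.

r_{12} = 3.0000

c_1 = (0, 1); ‖c_1‖ = 1.0000, so e_1 = (0.0000, 1.0000).
r_{12} = e_1·c_2 = 3.0000.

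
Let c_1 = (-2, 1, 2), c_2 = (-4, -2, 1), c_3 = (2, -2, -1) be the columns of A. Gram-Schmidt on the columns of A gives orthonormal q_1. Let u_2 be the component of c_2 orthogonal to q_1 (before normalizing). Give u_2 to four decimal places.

u_2 = (-2.2222, -2.8889, -0.7778)

c_1 = (-2, 1, 2); ‖c_1‖ = 3.0000, so q_1 = (-0.6667, 0.3333, 0.6667).
q_1·c_2 = (-0.6667)·(-4) + 0.3333·(-2) + 0.6667·1 = 2.6667.
u_2 = c_2 − 2.6667·q_1 = (-2.2222, -2.8889, -0.7778).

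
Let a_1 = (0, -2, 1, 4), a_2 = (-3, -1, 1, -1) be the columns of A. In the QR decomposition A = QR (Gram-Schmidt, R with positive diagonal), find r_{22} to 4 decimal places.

a_1 = (0, -2, 1, 4); ‖a_1‖ = 4.5826, so q_1 = (0.0000, -0.4364, 0.2182, 0.8729).
q_1·a_2 = 0.0000·(-3) + (-0.4364)·(-1) + 0.2182·1 + 0.8729·(-1) = -0.2182.
u_2 = a_2 + 0.2182·q_1 = (-3.0000, -1.0952, 1.0476, -0.8095).
r_{22} = ‖u_2‖ = 3.4572.

r_{22} = 3.4572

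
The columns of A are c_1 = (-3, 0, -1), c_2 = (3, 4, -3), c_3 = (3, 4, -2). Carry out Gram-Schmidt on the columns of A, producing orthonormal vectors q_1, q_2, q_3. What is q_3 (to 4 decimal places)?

q_3 = (-0.2294, 0.6882, 0.6882)

c_1 = (-3, 0, -1); ‖c_1‖ = 3.1623, so q_1 = (-0.9487, 0.0000, -0.3162).
q_1·c_2 = (-0.9487)·3 + 0.0000·4 + (-0.3162)·(-3) = -1.8974.
u_2 = c_2 + 1.8974·q_1 = (1.2000, 4.0000, -3.6000).
‖u_2‖ = 5.5136, so q_2 = (0.2176, 0.7255, -0.6529).
q_1·c_3 = (-0.9487)·3 + 0.0000·4 + (-0.3162)·(-2) = -2.2136; q_2·c_3 = 0.2176·3 + 0.7255·4 + (-0.6529)·(-2) = 4.8607.
u_3 = c_3 + 2.2136·q_1 − 4.8607·q_2 = (-0.1579, 0.4737, 0.4737).
‖u_3‖ = 0.6882, so q_3 = (-0.2294, 0.6882, 0.6882).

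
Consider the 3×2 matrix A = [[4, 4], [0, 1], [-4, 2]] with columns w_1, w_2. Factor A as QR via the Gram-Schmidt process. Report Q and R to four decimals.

Q = [[0.7071, 0.6882], [0.0000, 0.2294], [-0.7071, 0.6882]], R = [[5.6569, 1.4142], [0.0000, 4.3589]]

w_1 = (4, 0, -4); ‖w_1‖ = 5.6569, so q_1 = (0.7071, 0.0000, -0.7071).
q_1·w_2 = 0.7071·4 + 0.0000·1 + (-0.7071)·2 = 1.4142.
u_2 = w_2 − 1.4142·q_1 = (3.0000, 1.0000, 3.0000).
‖u_2‖ = 4.3589, so q_2 = (0.6882, 0.2294, 0.6882).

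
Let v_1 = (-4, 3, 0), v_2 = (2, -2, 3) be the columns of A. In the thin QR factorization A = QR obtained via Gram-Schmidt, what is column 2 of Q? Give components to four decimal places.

v_1 = (-4, 3, 0); ‖v_1‖ = 5.0000, so e_1 = (-0.8000, 0.6000, 0.0000).
e_1·v_2 = (-0.8000)·2 + 0.6000·(-2) + 0.0000·3 = -2.8000.
u_2 = v_2 + 2.8000·e_1 = (-0.2400, -0.3200, 3.0000).
‖u_2‖ = 3.0265, so e_2 = (-0.0793, -0.1057, 0.9912).

e_2 = (-0.0793, -0.1057, 0.9912)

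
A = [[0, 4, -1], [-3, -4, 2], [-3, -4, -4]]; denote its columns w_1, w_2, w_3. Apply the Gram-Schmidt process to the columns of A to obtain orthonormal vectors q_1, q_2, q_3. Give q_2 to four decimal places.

q_1 = w_1/‖w_1‖ = (0, -3, -3)/4.2426 = (0.0000, -0.7071, -0.7071).
r_{12} = q_1·w_2 = 5.6569.
u_2 = w_2 − 5.6569·q_1 = (4.0000, 0.0000, 0.0000).
‖u_2‖ = 4.0000, so q_2 = (1.0000, 0.0000, 0.0000).

q_2 = (1.0000, 0.0000, 0.0000)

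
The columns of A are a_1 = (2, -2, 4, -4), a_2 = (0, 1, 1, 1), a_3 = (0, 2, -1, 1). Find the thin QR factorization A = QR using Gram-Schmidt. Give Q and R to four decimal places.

a_1 = (2, -2, 4, -4); ‖a_1‖ = 6.3246, so e_1 = (0.3162, -0.3162, 0.6325, -0.6325).
e_1·a_2 = 0.3162·0 + (-0.3162)·1 + 0.6325·1 + (-0.6325)·1 = -0.3162.
u_2 = a_2 + 0.3162·e_1 = (0.1000, 0.9000, 1.2000, 0.8000).
‖u_2‖ = 1.7029, so e_2 = (0.0587, 0.5285, 0.7047, 0.4698).
e_1·a_3 = 0.3162·0 + (-0.3162)·2 + 0.6325·(-1) + (-0.6325)·1 = -1.8974; e_2·a_3 = 0.0587·0 + 0.5285·2 + 0.7047·(-1) + 0.4698·1 = 0.8221.
u_3 = a_3 + 1.8974·e_1 − 0.8221·e_2 = (0.5517, 0.9655, -0.3793, -0.5862).
‖u_3‖ = 1.3131, so e_3 = (0.4202, 0.7353, -0.2889, -0.4464).

Q = [[0.3162, 0.0587, 0.4202], [-0.3162, 0.5285, 0.7353], [0.6325, 0.7047, -0.2889], [-0.6325, 0.4698, -0.4464]], R = [[6.3246, -0.3162, -1.8974], [0.0000, 1.7029, 0.8221], [0.0000, 0.0000, 1.3131]]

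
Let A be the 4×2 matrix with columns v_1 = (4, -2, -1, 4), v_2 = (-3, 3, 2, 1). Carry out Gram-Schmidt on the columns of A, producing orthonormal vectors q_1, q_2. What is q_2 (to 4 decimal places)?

v_1 = (4, -2, -1, 4); ‖v_1‖ = 6.0828, so q_1 = (0.6576, -0.3288, -0.1644, 0.6576).
q_1·v_2 = 0.6576·(-3) + (-0.3288)·3 + (-0.1644)·2 + 0.6576·1 = -2.6304.
u_2 = v_2 + 2.6304·q_1 = (-1.2703, 2.1351, 1.5676, 2.7297).
‖u_2‖ = 4.0101, so q_2 = (-0.3168, 0.5324, 0.3909, 0.6807).

q_2 = (-0.3168, 0.5324, 0.3909, 0.6807)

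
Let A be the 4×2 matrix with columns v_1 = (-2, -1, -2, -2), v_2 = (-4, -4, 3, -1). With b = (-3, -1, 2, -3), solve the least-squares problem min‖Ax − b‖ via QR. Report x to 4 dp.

x = (0.3693, 0.5249)

q_1 = v_1/‖v_1‖ = (-2, -1, -2, -2)/3.6056 = (-0.5547, -0.2774, -0.5547, -0.5547).
r_{12} = q_1·v_2 = 2.2188.
u_2 = v_2 − 2.2188·q_1 = (-2.7692, -3.3846, 4.2308, 0.2308).
‖u_2‖ = 6.0891, so q_2 = (-0.4548, -0.5558, 0.6948, 0.0379).
Qᵀb = (2.4962, 3.1961).
Back-substitute: x_2 = 3.1961/6.0891 = 0.5249.
x_1 = (2.4962 − 2.2188·0.5249)/3.6056 = 0.3693.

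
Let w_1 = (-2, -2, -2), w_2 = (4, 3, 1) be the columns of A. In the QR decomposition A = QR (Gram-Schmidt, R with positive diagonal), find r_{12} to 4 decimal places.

e_1 = w_1/‖w_1‖ = (-2, -2, -2)/3.4641 = (-0.5774, -0.5774, -0.5774).
r_{12} = e_1·w_2 = -4.6188.

r_{12} = -4.6188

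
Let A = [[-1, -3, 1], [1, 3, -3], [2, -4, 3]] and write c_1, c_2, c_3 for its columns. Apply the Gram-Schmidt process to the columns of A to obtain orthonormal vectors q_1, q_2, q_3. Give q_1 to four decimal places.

q_1 = c_1/‖c_1‖ = (-1, 1, 2)/2.4495 = (-0.4082, 0.4082, 0.8165).

q_1 = (-0.4082, 0.4082, 0.8165)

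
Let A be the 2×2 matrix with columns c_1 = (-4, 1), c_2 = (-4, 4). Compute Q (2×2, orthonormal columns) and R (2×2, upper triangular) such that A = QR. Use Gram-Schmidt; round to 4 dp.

c_1 = (-4, 1); ‖c_1‖ = 4.1231, so e_1 = (-0.9701, 0.2425).
e_1·c_2 = (-0.9701)·(-4) + 0.2425·4 = 4.8507.
u_2 = c_2 − 4.8507·e_1 = (0.7059, 2.8235).
‖u_2‖ = 2.9104, so e_2 = (0.2425, 0.9701).

Q = [[-0.9701, 0.2425], [0.2425, 0.9701]], R = [[4.1231, 4.8507], [0.0000, 2.9104]]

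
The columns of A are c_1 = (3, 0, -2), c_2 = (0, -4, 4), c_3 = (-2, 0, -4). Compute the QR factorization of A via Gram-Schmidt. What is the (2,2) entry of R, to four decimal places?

e_1 = c_1/‖c_1‖ = (3, 0, -2)/3.6056 = (0.8321, 0.0000, -0.5547).
r_{12} = e_1·c_2 = -2.2188.
u_2 = c_2 + 2.2188·e_1 = (1.8462, -4.0000, 2.7692).
r_{22} = ‖u_2‖ = 5.2035.

r_{22} = 5.2035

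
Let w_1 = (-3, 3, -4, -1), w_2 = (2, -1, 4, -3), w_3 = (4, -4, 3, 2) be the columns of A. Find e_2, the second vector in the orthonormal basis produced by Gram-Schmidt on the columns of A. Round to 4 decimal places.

e_2 = (0.0284, 0.2203, 0.3695, -0.9023)

w_1 = (-3, 3, -4, -1); ‖w_1‖ = 5.9161, so e_1 = (-0.5071, 0.5071, -0.6761, -0.1690).
e_1·w_2 = (-0.5071)·2 + 0.5071·(-1) + (-0.6761)·4 + (-0.1690)·(-3) = -3.7187.
u_2 = w_2 + 3.7187·e_1 = (0.1143, 0.8857, 1.4857, -3.6286).
‖u_2‖ = 4.0214, so e_2 = (0.0284, 0.2203, 0.3695, -0.9023).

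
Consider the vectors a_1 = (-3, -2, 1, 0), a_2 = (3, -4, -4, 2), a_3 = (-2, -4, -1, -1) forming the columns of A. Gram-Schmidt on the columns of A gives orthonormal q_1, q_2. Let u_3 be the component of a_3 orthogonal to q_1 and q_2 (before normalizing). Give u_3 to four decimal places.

u_3 = (0.0430, -0.3273, -0.5256, -1.7702)

q_1 = a_1/‖a_1‖ = (-3, -2, 1, 0)/3.7417 = (-0.8018, -0.5345, 0.2673, 0.0000).
r_{12} = q_1·a_2 = -1.3363.
u_2 = a_2 + 1.3363·q_1 = (1.9286, -4.7143, -3.6429, 2.0000).
‖u_2‖ = 6.5738, so q_2 = (0.2934, -0.7171, -0.5542, 0.3042).
r_{13} = q_1·a_3 = 3.4744; r_{23} = q_2·a_3 = 2.5317.
u_3 = a_3 − 3.4744·q_1 − 2.5317·q_2 = (0.0430, -0.3273, -0.5256, -1.7702).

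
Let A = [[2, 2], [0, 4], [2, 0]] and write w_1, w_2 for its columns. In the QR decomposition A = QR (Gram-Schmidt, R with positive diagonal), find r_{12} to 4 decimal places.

r_{12} = 1.4142

e_1 = w_1/‖w_1‖ = (2, 0, 2)/2.8284 = (0.7071, 0.0000, 0.7071).
r_{12} = e_1·w_2 = 1.4142.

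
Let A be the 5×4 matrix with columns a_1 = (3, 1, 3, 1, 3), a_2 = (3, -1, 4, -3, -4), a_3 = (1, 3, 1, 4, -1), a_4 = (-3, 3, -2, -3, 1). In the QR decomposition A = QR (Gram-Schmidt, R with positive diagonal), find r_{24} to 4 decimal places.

a_1 = (3, 1, 3, 1, 3); ‖a_1‖ = 5.3852, so e_1 = (0.5571, 0.1857, 0.5571, 0.1857, 0.5571).
e_1·a_2 = 0.5571·3 + 0.1857·(-1) + 0.5571·4 + 0.1857·(-3) + 0.5571·(-4) = 0.9285.
u_2 = a_2 − 0.9285·e_1 = (2.4828, -1.1724, 3.4828, -3.1724, -4.5172).
‖u_2‖ = 7.0808, so e_2 = (0.3506, -0.1656, 0.4919, -0.4480, -0.6380).
r_{24} = e_2·a_4 = -1.8262.

r_{24} = -1.8262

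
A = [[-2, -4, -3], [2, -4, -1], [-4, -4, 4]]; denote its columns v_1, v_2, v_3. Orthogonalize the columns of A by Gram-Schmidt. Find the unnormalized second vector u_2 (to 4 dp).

e_1 = v_1/‖v_1‖ = (-2, 2, -4)/4.8990 = (-0.4082, 0.4082, -0.8165).
r_{12} = e_1·v_2 = 3.2660.
u_2 = v_2 − 3.2660·e_1 = (-2.6667, -5.3333, -1.3333).

u_2 = (-2.6667, -5.3333, -1.3333)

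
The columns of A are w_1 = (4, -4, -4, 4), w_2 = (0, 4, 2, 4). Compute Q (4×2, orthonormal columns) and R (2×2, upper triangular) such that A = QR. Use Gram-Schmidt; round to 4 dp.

Q = [[0.5000, 0.0845], [-0.5000, 0.5916], [-0.5000, 0.2535], [0.5000, 0.7606]], R = [[8.0000, -1.0000], [0.0000, 5.9161]]

w_1 = (4, -4, -4, 4); ‖w_1‖ = 8.0000, so e_1 = (0.5000, -0.5000, -0.5000, 0.5000).
e_1·w_2 = 0.5000·0 + (-0.5000)·4 + (-0.5000)·2 + 0.5000·4 = -1.0000.
u_2 = w_2 + 1.0000·e_1 = (0.5000, 3.5000, 1.5000, 4.5000).
‖u_2‖ = 5.9161, so e_2 = (0.0845, 0.5916, 0.2535, 0.7606).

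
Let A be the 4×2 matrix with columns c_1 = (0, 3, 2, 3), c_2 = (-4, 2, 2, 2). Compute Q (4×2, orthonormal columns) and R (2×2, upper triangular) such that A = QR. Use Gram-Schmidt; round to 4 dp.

Q = [[0.0000, -0.9888], [0.6396, -0.0449], [0.4264, 0.1348], [0.6396, -0.0449]], R = [[4.6904, 3.4112], [0.0000, 4.0452]]

q_1 = c_1/‖c_1‖ = (0, 3, 2, 3)/4.6904 = (0.0000, 0.6396, 0.4264, 0.6396).
r_{12} = q_1·c_2 = 3.4112.
u_2 = c_2 − 3.4112·q_1 = (-4.0000, -0.1818, 0.5455, -0.1818).
‖u_2‖ = 4.0452, so q_2 = (-0.9888, -0.0449, 0.1348, -0.0449).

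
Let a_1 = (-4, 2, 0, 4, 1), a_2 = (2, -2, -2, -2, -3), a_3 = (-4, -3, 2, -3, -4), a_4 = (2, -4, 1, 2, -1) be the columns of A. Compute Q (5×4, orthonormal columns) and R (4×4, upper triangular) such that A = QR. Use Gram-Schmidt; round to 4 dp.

q_1 = a_1/‖a_1‖ = (-4, 2, 0, 4, 1)/6.0828 = (-0.6576, 0.3288, 0.0000, 0.6576, 0.1644).
r_{12} = q_1·a_2 = -3.7812.
u_2 = a_2 + 3.7812·q_1 = (-0.4865, -0.7568, -2.0000, 0.4865, -2.3784).
‖u_2‖ = 3.2715, so q_2 = (-0.1487, -0.2313, -0.6113, 0.1487, -0.7270).
r_{13} = q_1·a_3 = -0.9864; r_{23} = q_2·a_3 = 2.5280.
u_3 = a_3 + 0.9864·q_1 − 2.5280·q_2 = (-4.2727, -2.0909, 3.5455, -2.7273, -2.0000).
‖u_3‖ = 6.8291, so q_3 = (-0.6257, -0.3062, 0.5192, -0.3994, -0.2929).
r_{14} = q_1·a_4 = -1.4796; r_{24} = q_2·a_4 = 1.0409; r_{34} = q_3·a_4 = -0.0133.
u_4 = a_4 + 1.4796·q_1 − 1.0409·q_2 + 0.0133·q_3 = (1.1735, -3.2768, 1.6433, 2.8129, -0.0039).
‖u_4‖ = 4.7673, so q_4 = (0.2462, -0.6874, 0.3447, 0.5900, -0.0008).

Q = [[-0.6576, -0.1487, -0.6257, 0.2462], [0.3288, -0.2313, -0.3062, -0.6874], [0.0000, -0.6113, 0.5192, 0.3447], [0.6576, 0.1487, -0.3994, 0.5900], [0.1644, -0.7270, -0.2929, -0.0008]], R = [[6.0828, -3.7812, -0.9864, -1.4796], [0.0000, 3.2715, 2.5280, 1.0409], [0.0000, 0.0000, 6.8291, -0.0133], [0.0000, 0.0000, 0.0000, 4.7673]]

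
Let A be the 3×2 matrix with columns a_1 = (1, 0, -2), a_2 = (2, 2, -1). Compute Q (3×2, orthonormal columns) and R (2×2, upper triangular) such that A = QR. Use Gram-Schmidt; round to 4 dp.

a_1 = (1, 0, -2); ‖a_1‖ = 2.2361, so e_1 = (0.4472, 0.0000, -0.8944).
e_1·a_2 = 0.4472·2 + 0.0000·2 + (-0.8944)·(-1) = 1.7889.
u_2 = a_2 − 1.7889·e_1 = (1.2000, 2.0000, 0.6000).
‖u_2‖ = 2.4083, so e_2 = (0.4983, 0.8305, 0.2491).

Q = [[0.4472, 0.4983], [0.0000, 0.8305], [-0.8944, 0.2491]], R = [[2.2361, 1.7889], [0.0000, 2.4083]]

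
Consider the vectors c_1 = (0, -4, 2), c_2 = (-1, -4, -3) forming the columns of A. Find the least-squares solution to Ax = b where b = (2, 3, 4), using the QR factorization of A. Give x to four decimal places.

q_1 = c_1/‖c_1‖ = (0, -4, 2)/4.4721 = (0.0000, -0.8944, 0.4472).
r_{12} = q_1·c_2 = 2.2361.
u_2 = c_2 − 2.2361·q_1 = (-1.0000, -2.0000, -4.0000).
‖u_2‖ = 4.5826, so q_2 = (-0.2182, -0.4364, -0.8729).
Qᵀb = (-0.8944, -5.2372).
Back-substitute: x_2 = -5.2372/4.5826 = -1.1429.
x_1 = (-0.8944 − 2.2361·(-1.1429))/4.4721 = 0.3714.

x = (0.3714, -1.1429)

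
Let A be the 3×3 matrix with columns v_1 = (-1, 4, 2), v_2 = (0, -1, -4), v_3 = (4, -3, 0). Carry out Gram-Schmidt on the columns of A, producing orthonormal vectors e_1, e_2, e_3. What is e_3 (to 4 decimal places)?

v_1 = (-1, 4, 2); ‖v_1‖ = 4.5826, so e_1 = (-0.2182, 0.8729, 0.4364).
e_1·v_2 = (-0.2182)·0 + 0.8729·(-1) + 0.4364·(-4) = -2.6186.
u_2 = v_2 + 2.6186·e_1 = (-0.5714, 1.2857, -2.8571).
‖u_2‖ = 3.1848, so e_2 = (-0.1794, 0.4037, -0.8971).
e_1·v_3 = (-0.2182)·4 + 0.8729·(-3) + 0.4364·0 = -3.4915; e_2·v_3 = (-0.1794)·4 + 0.4037·(-3) + (-0.8971)·0 = -1.9288.
u_3 = v_3 + 3.4915·e_1 + 1.9288·e_2 = (2.8920, 0.8263, -0.2066).
‖u_3‖ = 3.0148, so e_3 = (0.9593, 0.2741, -0.0685).

e_3 = (0.9593, 0.2741, -0.0685)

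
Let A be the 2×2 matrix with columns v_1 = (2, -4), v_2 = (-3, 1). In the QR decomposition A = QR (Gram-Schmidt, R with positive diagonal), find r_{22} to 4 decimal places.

r_{22} = 2.2361

v_1 = (2, -4); ‖v_1‖ = 4.4721, so q_1 = (0.4472, -0.8944).
q_1·v_2 = 0.4472·(-3) + (-0.8944)·1 = -2.2361.
u_2 = v_2 + 2.2361·q_1 = (-2.0000, -1.0000).
r_{22} = ‖u_2‖ = 2.2361.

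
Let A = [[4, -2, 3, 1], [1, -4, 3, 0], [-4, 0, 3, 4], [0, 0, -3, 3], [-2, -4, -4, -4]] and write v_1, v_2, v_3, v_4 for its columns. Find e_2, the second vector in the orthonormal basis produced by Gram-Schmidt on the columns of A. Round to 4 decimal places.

e_1 = v_1/‖v_1‖ = (4, 1, -4, 0, -2)/6.0828 = (0.6576, 0.1644, -0.6576, 0.0000, -0.3288).
r_{12} = e_1·v_2 = -0.6576.
u_2 = v_2 + 0.6576·e_1 = (-1.5676, -3.8919, -0.4324, 0.0000, -4.2162).
‖u_2‖ = 5.9639, so e_2 = (-0.2628, -0.6526, -0.0725, 0.0000, -0.7070).

e_2 = (-0.2628, -0.6526, -0.0725, 0.0000, -0.7070)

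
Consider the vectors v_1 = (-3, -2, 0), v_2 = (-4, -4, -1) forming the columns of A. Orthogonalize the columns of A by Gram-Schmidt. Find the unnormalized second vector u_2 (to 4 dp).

u_2 = (0.6154, -0.9231, -1.0000)

v_1 = (-3, -2, 0); ‖v_1‖ = 3.6056, so q_1 = (-0.8321, -0.5547, 0.0000).
q_1·v_2 = (-0.8321)·(-4) + (-0.5547)·(-4) + 0.0000·(-1) = 5.5470.
u_2 = v_2 − 5.5470·q_1 = (0.6154, -0.9231, -1.0000).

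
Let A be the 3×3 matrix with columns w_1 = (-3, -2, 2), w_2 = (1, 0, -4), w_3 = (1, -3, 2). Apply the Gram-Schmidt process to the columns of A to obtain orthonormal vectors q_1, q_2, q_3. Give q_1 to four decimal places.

w_1 = (-3, -2, 2); ‖w_1‖ = 4.1231, so q_1 = (-0.7276, -0.4851, 0.4851).

q_1 = (-0.7276, -0.4851, 0.4851)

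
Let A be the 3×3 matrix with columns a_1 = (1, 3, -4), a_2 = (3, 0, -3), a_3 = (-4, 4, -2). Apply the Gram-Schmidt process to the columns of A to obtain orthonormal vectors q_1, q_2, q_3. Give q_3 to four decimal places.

q_3 = (-0.5774, -0.5774, -0.5774)

a_1 = (1, 3, -4); ‖a_1‖ = 5.0990, so q_1 = (0.1961, 0.5883, -0.7845).
q_1·a_2 = 0.1961·3 + 0.5883·0 + (-0.7845)·(-3) = 2.9417.
u_2 = a_2 − 2.9417·q_1 = (2.4231, -1.7308, -0.6923).
‖u_2‖ = 3.0571, so q_2 = (0.7926, -0.5661, -0.2265).
q_1·a_3 = 0.1961·(-4) + 0.5883·4 + (-0.7845)·(-2) = 3.1379; q_2·a_3 = 0.7926·(-4) + (-0.5661)·4 + (-0.2265)·(-2) = -4.9820.
u_3 = a_3 − 3.1379·q_1 + 4.9820·q_2 = (-0.6667, -0.6667, -0.6667).
‖u_3‖ = 1.1547, so q_3 = (-0.5774, -0.5774, -0.5774).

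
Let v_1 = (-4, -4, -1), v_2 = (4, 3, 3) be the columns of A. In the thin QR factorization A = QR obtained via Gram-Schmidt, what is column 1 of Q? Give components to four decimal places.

e_1 = (-0.6963, -0.6963, -0.1741)

v_1 = (-4, -4, -1); ‖v_1‖ = 5.7446, so e_1 = (-0.6963, -0.6963, -0.1741).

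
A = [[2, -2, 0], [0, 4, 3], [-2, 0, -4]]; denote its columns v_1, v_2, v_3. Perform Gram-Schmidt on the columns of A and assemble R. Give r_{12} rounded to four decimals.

r_{12} = -1.4142

v_1 = (2, 0, -2); ‖v_1‖ = 2.8284, so e_1 = (0.7071, 0.0000, -0.7071).
r_{12} = e_1·v_2 = -1.4142.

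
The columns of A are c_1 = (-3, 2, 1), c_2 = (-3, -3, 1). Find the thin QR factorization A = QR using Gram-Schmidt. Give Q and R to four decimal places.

Q = [[-0.8018, -0.5071], [0.5345, -0.8452], [0.2673, 0.1690]], R = [[3.7417, 1.0690], [0.0000, 4.2258]]

c_1 = (-3, 2, 1); ‖c_1‖ = 3.7417, so e_1 = (-0.8018, 0.5345, 0.2673).
e_1·c_2 = (-0.8018)·(-3) + 0.5345·(-3) + 0.2673·1 = 1.0690.
u_2 = c_2 − 1.0690·e_1 = (-2.1429, -3.5714, 0.7143).
‖u_2‖ = 4.2258, so e_2 = (-0.5071, -0.8452, 0.1690).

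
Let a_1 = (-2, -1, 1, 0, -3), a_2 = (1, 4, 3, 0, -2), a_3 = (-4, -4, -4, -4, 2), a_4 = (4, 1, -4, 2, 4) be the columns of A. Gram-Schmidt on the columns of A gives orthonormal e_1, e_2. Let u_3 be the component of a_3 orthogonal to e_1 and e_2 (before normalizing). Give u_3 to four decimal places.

a_1 = (-2, -1, 1, 0, -3); ‖a_1‖ = 3.8730, so e_1 = (-0.5164, -0.2582, 0.2582, 0.0000, -0.7746).
e_1·a_2 = (-0.5164)·1 + (-0.2582)·4 + 0.2582·3 + 0.0000·0 + (-0.7746)·(-2) = 0.7746.
u_2 = a_2 − 0.7746·e_1 = (1.4000, 4.2000, 2.8000, 0.0000, -1.4000).
‖u_2‖ = 5.4222, so e_2 = (0.2582, 0.7746, 0.5164, 0.0000, -0.2582).
e_1·a_3 = (-0.5164)·(-4) + (-0.2582)·(-4) + 0.2582·(-4) + 0.0000·(-4) + (-0.7746)·2 = 0.5164; e_2·a_3 = 0.2582·(-4) + 0.7746·(-4) + 0.5164·(-4) + 0.0000·(-4) + (-0.2582)·2 = -6.7132.
u_3 = a_3 − 0.5164·e_1 + 6.7132·e_2 = (-2.0000, 1.3333, -0.6667, -4.0000, 0.6667).

u_3 = (-2.0000, 1.3333, -0.6667, -4.0000, 0.6667)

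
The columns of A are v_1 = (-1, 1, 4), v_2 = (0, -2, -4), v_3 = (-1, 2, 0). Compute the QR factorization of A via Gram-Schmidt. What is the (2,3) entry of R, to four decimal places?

v_1 = (-1, 1, 4); ‖v_1‖ = 4.2426, so e_1 = (-0.2357, 0.2357, 0.9428).
e_1·v_2 = (-0.2357)·0 + 0.2357·(-2) + 0.9428·(-4) = -4.2426.
u_2 = v_2 + 4.2426·e_1 = (-1.0000, -1.0000, 0.0000).
‖u_2‖ = 1.4142, so e_2 = (-0.7071, -0.7071, 0.0000).
r_{23} = e_2·v_3 = -0.7071.

r_{23} = -0.7071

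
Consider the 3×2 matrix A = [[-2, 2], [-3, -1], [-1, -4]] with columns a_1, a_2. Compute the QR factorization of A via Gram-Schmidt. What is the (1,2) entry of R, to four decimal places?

r_{12} = 0.8018

e_1 = a_1/‖a_1‖ = (-2, -3, -1)/3.7417 = (-0.5345, -0.8018, -0.2673).
r_{12} = e_1·a_2 = 0.8018.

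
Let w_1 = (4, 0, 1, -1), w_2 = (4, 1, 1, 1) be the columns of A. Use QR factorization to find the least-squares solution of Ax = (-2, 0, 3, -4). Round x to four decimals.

w_1 = (4, 0, 1, -1); ‖w_1‖ = 4.2426, so e_1 = (0.9428, 0.0000, 0.2357, -0.2357).
e_1·w_2 = 0.9428·4 + 0.0000·1 + 0.2357·1 + (-0.2357)·1 = 3.7712.
u_2 = w_2 − 3.7712·e_1 = (0.4444, 1.0000, 0.1111, 1.8889).
‖u_2‖ = 2.1858, so e_2 = (0.2033, 0.4575, 0.0508, 0.8642).
Qᵀb = (-0.2357, -3.7108).
Back-substitute: x_2 = -3.7108/2.1858 = -1.6977.
x_1 = (-0.2357 − 3.7712·(-1.6977))/4.2426 = 1.4535.

x = (1.4535, -1.6977)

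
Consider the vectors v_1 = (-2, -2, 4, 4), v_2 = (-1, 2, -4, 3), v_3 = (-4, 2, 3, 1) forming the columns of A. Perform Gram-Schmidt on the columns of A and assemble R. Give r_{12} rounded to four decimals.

r_{12} = -0.9487

q_1 = v_1/‖v_1‖ = (-2, -2, 4, 4)/6.3246 = (-0.3162, -0.3162, 0.6325, 0.6325).
r_{12} = q_1·v_2 = -0.9487.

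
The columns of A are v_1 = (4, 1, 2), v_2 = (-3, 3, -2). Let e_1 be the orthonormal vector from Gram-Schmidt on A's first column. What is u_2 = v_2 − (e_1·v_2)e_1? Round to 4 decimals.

v_1 = (4, 1, 2); ‖v_1‖ = 4.5826, so e_1 = (0.8729, 0.2182, 0.4364).
e_1·v_2 = 0.8729·(-3) + 0.2182·3 + 0.4364·(-2) = -2.8368.
u_2 = v_2 + 2.8368·e_1 = (-0.5238, 3.6190, -0.7619).

u_2 = (-0.5238, 3.6190, -0.7619)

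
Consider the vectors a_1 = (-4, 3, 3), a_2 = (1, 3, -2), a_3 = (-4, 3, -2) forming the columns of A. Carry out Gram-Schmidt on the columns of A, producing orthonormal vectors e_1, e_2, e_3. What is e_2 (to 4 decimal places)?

e_2 = (0.2361, 0.8262, -0.5115)

a_1 = (-4, 3, 3); ‖a_1‖ = 5.8310, so e_1 = (-0.6860, 0.5145, 0.5145).
e_1·a_2 = (-0.6860)·1 + 0.5145·3 + 0.5145·(-2) = -0.1715.
u_2 = a_2 + 0.1715·e_1 = (0.8824, 3.0882, -1.9118).
‖u_2‖ = 3.7377, so e_2 = (0.2361, 0.8262, -0.5115).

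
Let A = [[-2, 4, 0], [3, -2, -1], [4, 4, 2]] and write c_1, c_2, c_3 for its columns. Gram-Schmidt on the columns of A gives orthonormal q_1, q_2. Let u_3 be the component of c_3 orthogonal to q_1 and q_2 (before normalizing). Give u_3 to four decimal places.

u_3 = (-0.7692, -0.9231, 0.3077)

c_1 = (-2, 3, 4); ‖c_1‖ = 5.3852, so q_1 = (-0.3714, 0.5571, 0.7428).
q_1·c_2 = (-0.3714)·4 + 0.5571·(-2) + 0.7428·4 = 0.3714.
u_2 = c_2 − 0.3714·q_1 = (4.1379, -2.2069, 3.7241).
‖u_2‖ = 5.9885, so q_2 = (0.6910, -0.3685, 0.6219).
q_1·c_3 = (-0.3714)·0 + 0.5571·(-1) + 0.7428·2 = 0.9285; q_2·c_3 = 0.6910·0 + (-0.3685)·(-1) + 0.6219·2 = 1.6123.
u_3 = c_3 − 0.9285·q_1 − 1.6123·q_2 = (-0.7692, -0.9231, 0.3077).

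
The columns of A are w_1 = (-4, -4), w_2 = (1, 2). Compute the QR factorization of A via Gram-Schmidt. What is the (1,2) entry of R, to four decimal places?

w_1 = (-4, -4); ‖w_1‖ = 5.6569, so e_1 = (-0.7071, -0.7071).
r_{12} = e_1·w_2 = -2.1213.

r_{12} = -2.1213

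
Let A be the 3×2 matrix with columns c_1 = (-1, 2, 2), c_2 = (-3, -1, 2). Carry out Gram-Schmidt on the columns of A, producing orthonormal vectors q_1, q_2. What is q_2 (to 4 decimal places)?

q_2 = (-0.7297, -0.6302, 0.2653)

c_1 = (-1, 2, 2); ‖c_1‖ = 3.0000, so q_1 = (-0.3333, 0.6667, 0.6667).
q_1·c_2 = (-0.3333)·(-3) + 0.6667·(-1) + 0.6667·2 = 1.6667.
u_2 = c_2 − 1.6667·q_1 = (-2.4444, -2.1111, 0.8889).
‖u_2‖ = 3.3500, so q_2 = (-0.7297, -0.6302, 0.2653).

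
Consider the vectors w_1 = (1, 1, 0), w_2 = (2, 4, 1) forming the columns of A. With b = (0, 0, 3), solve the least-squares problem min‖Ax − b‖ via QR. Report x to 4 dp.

x = (-3.0000, 1.0000)

w_1 = (1, 1, 0); ‖w_1‖ = 1.4142, so q_1 = (0.7071, 0.7071, 0.0000).
q_1·w_2 = 0.7071·2 + 0.7071·4 + 0.0000·1 = 4.2426.
u_2 = w_2 − 4.2426·q_1 = (-1.0000, 1.0000, 1.0000).
‖u_2‖ = 1.7321, so q_2 = (-0.5774, 0.5774, 0.5774).
Qᵀb = (0.0000, 1.7321).
Back-substitute: x_2 = 1.7321/1.7321 = 1.0000.
x_1 = (0.0000 − 4.2426·1.0000)/1.4142 = -3.0000.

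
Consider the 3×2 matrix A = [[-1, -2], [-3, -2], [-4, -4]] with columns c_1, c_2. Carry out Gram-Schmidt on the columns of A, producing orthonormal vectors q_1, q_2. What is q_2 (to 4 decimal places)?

q_2 = (-0.7926, 0.5661, -0.2265)

q_1 = c_1/‖c_1‖ = (-1, -3, -4)/5.0990 = (-0.1961, -0.5883, -0.7845).
r_{12} = q_1·c_2 = 4.7068.
u_2 = c_2 − 4.7068·q_1 = (-1.0769, 0.7692, -0.3077).
‖u_2‖ = 1.3587, so q_2 = (-0.7926, 0.5661, -0.2265).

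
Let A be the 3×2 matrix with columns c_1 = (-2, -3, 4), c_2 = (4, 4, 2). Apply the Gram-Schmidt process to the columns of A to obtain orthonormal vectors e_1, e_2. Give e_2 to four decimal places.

e_2 = (0.5695, 0.4952, 0.6561)

e_1 = c_1/‖c_1‖ = (-2, -3, 4)/5.3852 = (-0.3714, -0.5571, 0.7428).
r_{12} = e_1·c_2 = -2.2283.
u_2 = c_2 + 2.2283·e_1 = (3.1724, 2.7586, 3.6552).
‖u_2‖ = 5.5709, so e_2 = (0.5695, 0.4952, 0.6561).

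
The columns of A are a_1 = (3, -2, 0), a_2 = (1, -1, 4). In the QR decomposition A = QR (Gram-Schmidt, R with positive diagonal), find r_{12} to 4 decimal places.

r_{12} = 1.3868

a_1 = (3, -2, 0); ‖a_1‖ = 3.6056, so q_1 = (0.8321, -0.5547, 0.0000).
r_{12} = q_1·a_2 = 1.3868.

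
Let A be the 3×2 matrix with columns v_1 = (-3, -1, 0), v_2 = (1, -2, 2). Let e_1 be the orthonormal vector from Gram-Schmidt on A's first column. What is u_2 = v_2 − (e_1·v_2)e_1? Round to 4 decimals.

u_2 = (0.7000, -2.1000, 2.0000)

v_1 = (-3, -1, 0); ‖v_1‖ = 3.1623, so e_1 = (-0.9487, -0.3162, 0.0000).
e_1·v_2 = (-0.9487)·1 + (-0.3162)·(-2) + 0.0000·2 = -0.3162.
u_2 = v_2 + 0.3162·e_1 = (0.7000, -2.1000, 2.0000).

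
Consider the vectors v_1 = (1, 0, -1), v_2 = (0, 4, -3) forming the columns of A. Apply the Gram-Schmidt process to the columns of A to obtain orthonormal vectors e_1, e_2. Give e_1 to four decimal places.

v_1 = (1, 0, -1); ‖v_1‖ = 1.4142, so e_1 = (0.7071, 0.0000, -0.7071).

e_1 = (0.7071, 0.0000, -0.7071)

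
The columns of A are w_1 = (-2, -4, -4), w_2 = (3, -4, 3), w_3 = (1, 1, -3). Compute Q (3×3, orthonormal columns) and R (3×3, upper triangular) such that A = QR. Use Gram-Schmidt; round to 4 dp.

Q = [[-0.3333, 0.4963, 0.8016], [-0.6667, -0.7253, 0.1718], [-0.6667, 0.4772, -0.5726]], R = [[6.0000, -0.3333, 1.0000], [0.0000, 5.8214, -1.6605], [0.0000, 0.0000, 2.6912]]

w_1 = (-2, -4, -4); ‖w_1‖ = 6.0000, so e_1 = (-0.3333, -0.6667, -0.6667).
e_1·w_2 = (-0.3333)·3 + (-0.6667)·(-4) + (-0.6667)·3 = -0.3333.
u_2 = w_2 + 0.3333·e_1 = (2.8889, -4.2222, 2.7778).
‖u_2‖ = 5.8214, so e_2 = (0.4963, -0.7253, 0.4772).
e_1·w_3 = (-0.3333)·1 + (-0.6667)·1 + (-0.6667)·(-3) = 1.0000; e_2·w_3 = 0.4963·1 + (-0.7253)·1 + 0.4772·(-3) = -1.6605.
u_3 = w_3 − 1.0000·e_1 + 1.6605·e_2 = (2.1574, 0.4623, -1.5410).
‖u_3‖ = 2.6912, so e_3 = (0.8016, 0.1718, -0.5726).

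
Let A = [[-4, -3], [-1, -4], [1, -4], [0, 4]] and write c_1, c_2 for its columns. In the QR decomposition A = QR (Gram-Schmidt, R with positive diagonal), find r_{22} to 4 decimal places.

c_1 = (-4, -1, 1, 0); ‖c_1‖ = 4.2426, so e_1 = (-0.9428, -0.2357, 0.2357, 0.0000).
e_1·c_2 = (-0.9428)·(-3) + (-0.2357)·(-4) + 0.2357·(-4) + 0.0000·4 = 2.8284.
u_2 = c_2 − 2.8284·e_1 = (-0.3333, -3.3333, -4.6667, 4.0000).
r_{22} = ‖u_2‖ = 7.0000.

r_{22} = 7.0000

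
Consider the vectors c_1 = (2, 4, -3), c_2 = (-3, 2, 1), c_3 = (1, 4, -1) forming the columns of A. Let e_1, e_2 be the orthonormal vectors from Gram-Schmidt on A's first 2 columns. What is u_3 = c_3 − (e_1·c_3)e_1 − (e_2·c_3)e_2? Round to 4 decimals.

c_1 = (2, 4, -3); ‖c_1‖ = 5.3852, so e_1 = (0.3714, 0.7428, -0.5571).
e_1·c_2 = 0.3714·(-3) + 0.7428·2 + (-0.5571)·1 = -0.1857.
u_2 = c_2 + 0.1857·e_1 = (-2.9310, 2.1379, 0.8966).
‖u_2‖ = 3.7370, so e_2 = (-0.7843, 0.5721, 0.2399).
e_1·c_3 = 0.3714·1 + 0.7428·4 + (-0.5571)·(-1) = 3.8996; e_2·c_3 = (-0.7843)·1 + 0.5721·4 + 0.2399·(-1) = 1.2641.
u_3 = c_3 − 3.8996·e_1 − 1.2641·e_2 = (0.5432, 0.3802, 0.8691).

u_3 = (0.5432, 0.3802, 0.8691)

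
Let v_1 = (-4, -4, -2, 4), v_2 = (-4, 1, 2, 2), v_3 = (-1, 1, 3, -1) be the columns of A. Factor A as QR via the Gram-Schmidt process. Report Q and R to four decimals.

Q = [[-0.5547, -0.6180, -0.0617], [-0.5547, 0.4979, -0.6626], [-0.2774, 0.5837, 0.6214], [0.5547, 0.1717, -0.4135]], R = [[7.2111, 2.2188, -1.3868], [0.0000, 4.4807, 2.6953], [0.0000, 0.0000, 1.6770]]

v_1 = (-4, -4, -2, 4); ‖v_1‖ = 7.2111, so e_1 = (-0.5547, -0.5547, -0.2774, 0.5547).
e_1·v_2 = (-0.5547)·(-4) + (-0.5547)·1 + (-0.2774)·2 + 0.5547·2 = 2.2188.
u_2 = v_2 − 2.2188·e_1 = (-2.7692, 2.2308, 2.6154, 0.7692).
‖u_2‖ = 4.4807, so e_2 = (-0.6180, 0.4979, 0.5837, 0.1717).
e_1·v_3 = (-0.5547)·(-1) + (-0.5547)·1 + (-0.2774)·3 + 0.5547·(-1) = -1.3868; e_2·v_3 = (-0.6180)·(-1) + 0.4979·1 + 0.5837·3 + 0.1717·(-1) = 2.6953.
u_3 = v_3 + 1.3868·e_1 − 2.6953·e_2 = (-0.1034, -1.1111, 1.0421, -0.6935).
‖u_3‖ = 1.6770, so e_3 = (-0.0617, -0.6626, 0.6214, -0.4135).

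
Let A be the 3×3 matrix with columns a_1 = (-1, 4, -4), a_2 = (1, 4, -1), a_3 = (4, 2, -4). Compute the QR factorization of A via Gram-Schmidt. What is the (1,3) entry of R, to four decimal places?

a_1 = (-1, 4, -4); ‖a_1‖ = 5.7446, so q_1 = (-0.1741, 0.6963, -0.6963).
r_{13} = q_1·a_3 = 3.4816.

r_{13} = 3.4816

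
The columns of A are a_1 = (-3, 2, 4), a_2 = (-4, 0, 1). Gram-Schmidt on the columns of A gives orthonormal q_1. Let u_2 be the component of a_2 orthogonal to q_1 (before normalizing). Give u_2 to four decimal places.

u_2 = (-2.3448, -1.1034, -1.2069)

a_1 = (-3, 2, 4); ‖a_1‖ = 5.3852, so q_1 = (-0.5571, 0.3714, 0.7428).
q_1·a_2 = (-0.5571)·(-4) + 0.3714·0 + 0.7428·1 = 2.9711.
u_2 = a_2 − 2.9711·q_1 = (-2.3448, -1.1034, -1.2069).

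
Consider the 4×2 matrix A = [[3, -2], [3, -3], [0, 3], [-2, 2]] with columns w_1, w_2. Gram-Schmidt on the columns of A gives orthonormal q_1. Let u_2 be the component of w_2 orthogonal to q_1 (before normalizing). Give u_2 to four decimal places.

q_1 = w_1/‖w_1‖ = (3, 3, 0, -2)/4.6904 = (0.6396, 0.6396, 0.0000, -0.4264).
r_{12} = q_1·w_2 = -4.0508.
u_2 = w_2 + 4.0508·q_1 = (0.5909, -0.4091, 3.0000, 0.2727).

u_2 = (0.5909, -0.4091, 3.0000, 0.2727)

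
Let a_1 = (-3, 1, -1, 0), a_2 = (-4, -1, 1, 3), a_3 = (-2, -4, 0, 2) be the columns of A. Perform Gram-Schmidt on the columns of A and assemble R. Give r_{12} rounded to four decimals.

r_{12} = 3.0151

q_1 = a_1/‖a_1‖ = (-3, 1, -1, 0)/3.3166 = (-0.9045, 0.3015, -0.3015, 0.0000).
r_{12} = q_1·a_2 = 3.0151.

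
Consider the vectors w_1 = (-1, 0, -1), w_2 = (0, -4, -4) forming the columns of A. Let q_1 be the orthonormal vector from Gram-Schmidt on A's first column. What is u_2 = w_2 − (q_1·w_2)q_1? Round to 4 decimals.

u_2 = (2.0000, -4.0000, -2.0000)

q_1 = w_1/‖w_1‖ = (-1, 0, -1)/1.4142 = (-0.7071, 0.0000, -0.7071).
r_{12} = q_1·w_2 = 2.8284.
u_2 = w_2 − 2.8284·q_1 = (2.0000, -4.0000, -2.0000).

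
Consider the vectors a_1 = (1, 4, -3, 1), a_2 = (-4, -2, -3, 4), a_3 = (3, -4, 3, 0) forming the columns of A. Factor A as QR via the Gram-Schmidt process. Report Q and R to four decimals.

a_1 = (1, 4, -3, 1); ‖a_1‖ = 5.1962, so e_1 = (0.1925, 0.7698, -0.5774, 0.1925).
e_1·a_2 = 0.1925·(-4) + 0.7698·(-2) + (-0.5774)·(-3) + 0.1925·4 = 0.1925.
u_2 = a_2 − 0.1925·e_1 = (-4.0370, -2.1481, -2.8889, 3.9630).
‖u_2‖ = 6.7054, so e_2 = (-0.6021, -0.3204, -0.4308, 0.5910).
e_1·a_3 = 0.1925·3 + 0.7698·(-4) + (-0.5774)·3 + 0.1925·0 = -4.2339; e_2·a_3 = (-0.6021)·3 + (-0.3204)·(-4) + (-0.4308)·3 + 0.5910·0 = -1.8172.
u_3 = a_3 + 4.2339·e_1 + 1.8172·e_2 = (2.7208, -1.3229, -0.2273, 1.8888).
‖u_3‖ = 3.5738, so e_3 = (0.7613, -0.3702, -0.0636, 0.5285).

Q = [[0.1925, -0.6021, 0.7613], [0.7698, -0.3204, -0.3702], [-0.5774, -0.4308, -0.0636], [0.1925, 0.5910, 0.5285]], R = [[5.1962, 0.1925, -4.2339], [0.0000, 6.7054, -1.8172], [0.0000, 0.0000, 3.5738]]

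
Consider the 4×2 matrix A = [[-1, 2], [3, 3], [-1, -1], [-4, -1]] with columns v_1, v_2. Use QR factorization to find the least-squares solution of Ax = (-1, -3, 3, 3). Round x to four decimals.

x = (-0.5402, -0.7011)

v_1 = (-1, 3, -1, -4); ‖v_1‖ = 5.1962, so e_1 = (-0.1925, 0.5774, -0.1925, -0.7698).
e_1·v_2 = (-0.1925)·2 + 0.5774·3 + (-0.1925)·(-1) + (-0.7698)·(-1) = 2.3094.
u_2 = v_2 − 2.3094·e_1 = (2.4444, 1.6667, -0.5556, 0.7778).
‖u_2‖ = 3.1091, so e_2 = (0.7862, 0.5361, -0.1787, 0.2502).
Qᵀb = (-4.4264, -2.1800).
Back-substitute: x_2 = -2.1800/3.1091 = -0.7011.
x_1 = (-4.4264 − 2.3094·(-0.7011))/5.1962 = -0.5402.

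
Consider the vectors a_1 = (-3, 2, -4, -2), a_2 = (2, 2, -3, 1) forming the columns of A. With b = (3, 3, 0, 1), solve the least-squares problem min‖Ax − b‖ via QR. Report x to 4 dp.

a_1 = (-3, 2, -4, -2); ‖a_1‖ = 5.7446, so e_1 = (-0.5222, 0.3482, -0.6963, -0.3482).
e_1·a_2 = (-0.5222)·2 + 0.3482·2 + (-0.6963)·(-3) + (-0.3482)·1 = 1.3926.
u_2 = a_2 − 1.3926·e_1 = (2.7273, 1.5152, -2.0303, 1.4848).
‖u_2‖ = 4.0076, so e_2 = (0.6805, 0.3781, -0.5066, 0.3705).
Qᵀb = (-0.8704, 3.5463).
Back-substitute: x_2 = 3.5463/4.0076 = 0.8849.
x_1 = (-0.8704 − 1.3926·0.8849)/5.7446 = -0.3660.

x = (-0.3660, 0.8849)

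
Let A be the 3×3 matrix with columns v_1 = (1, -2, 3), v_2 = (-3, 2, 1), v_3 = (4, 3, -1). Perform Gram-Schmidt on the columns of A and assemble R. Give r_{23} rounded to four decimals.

r_{23} = -2.3506

v_1 = (1, -2, 3); ‖v_1‖ = 3.7417, so e_1 = (0.2673, -0.5345, 0.8018).
e_1·v_2 = 0.2673·(-3) + (-0.5345)·2 + 0.8018·1 = -1.0690.
u_2 = v_2 + 1.0690·e_1 = (-2.7143, 1.4286, 1.8571).
‖u_2‖ = 3.5857, so e_2 = (-0.7570, 0.3984, 0.5179).
r_{23} = e_2·v_3 = -2.3506.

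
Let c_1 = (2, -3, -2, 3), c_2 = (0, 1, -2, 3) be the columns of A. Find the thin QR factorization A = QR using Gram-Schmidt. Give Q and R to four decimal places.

Q = [[0.3922, -0.2414], [-0.5883, 0.6759], [-0.3922, -0.3862], [0.5883, 0.5794]], R = [[5.0990, 1.9612], [0.0000, 3.1865]]

c_1 = (2, -3, -2, 3); ‖c_1‖ = 5.0990, so e_1 = (0.3922, -0.5883, -0.3922, 0.5883).
e_1·c_2 = 0.3922·0 + (-0.5883)·1 + (-0.3922)·(-2) + 0.5883·3 = 1.9612.
u_2 = c_2 − 1.9612·e_1 = (-0.7692, 2.1538, -1.2308, 1.8462).
‖u_2‖ = 3.1865, so e_2 = (-0.2414, 0.6759, -0.3862, 0.5794).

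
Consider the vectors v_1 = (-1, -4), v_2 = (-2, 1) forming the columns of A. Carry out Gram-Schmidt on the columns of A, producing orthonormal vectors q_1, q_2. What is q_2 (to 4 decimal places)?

v_1 = (-1, -4); ‖v_1‖ = 4.1231, so q_1 = (-0.2425, -0.9701).
q_1·v_2 = (-0.2425)·(-2) + (-0.9701)·1 = -0.4851.
u_2 = v_2 + 0.4851·q_1 = (-2.1176, 0.5294).
‖u_2‖ = 2.1828, so q_2 = (-0.9701, 0.2425).

q_2 = (-0.9701, 0.2425)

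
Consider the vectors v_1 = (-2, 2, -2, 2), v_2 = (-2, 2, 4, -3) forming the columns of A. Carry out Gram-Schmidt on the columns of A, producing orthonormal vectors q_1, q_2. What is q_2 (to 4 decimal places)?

q_2 = (-0.4959, 0.4959, 0.5861, -0.4058)

v_1 = (-2, 2, -2, 2); ‖v_1‖ = 4.0000, so q_1 = (-0.5000, 0.5000, -0.5000, 0.5000).
q_1·v_2 = (-0.5000)·(-2) + 0.5000·2 + (-0.5000)·4 + 0.5000·(-3) = -1.5000.
u_2 = v_2 + 1.5000·q_1 = (-2.7500, 2.7500, 3.2500, -2.2500).
‖u_2‖ = 5.5453, so q_2 = (-0.4959, 0.4959, 0.5861, -0.4058).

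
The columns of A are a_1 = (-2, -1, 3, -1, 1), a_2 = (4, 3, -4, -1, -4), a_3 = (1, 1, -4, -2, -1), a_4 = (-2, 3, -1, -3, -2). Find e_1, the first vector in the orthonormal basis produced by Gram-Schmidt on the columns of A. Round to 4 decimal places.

e_1 = (-0.5000, -0.2500, 0.7500, -0.2500, 0.2500)

a_1 = (-2, -1, 3, -1, 1); ‖a_1‖ = 4.0000, so e_1 = (-0.5000, -0.2500, 0.7500, -0.2500, 0.2500).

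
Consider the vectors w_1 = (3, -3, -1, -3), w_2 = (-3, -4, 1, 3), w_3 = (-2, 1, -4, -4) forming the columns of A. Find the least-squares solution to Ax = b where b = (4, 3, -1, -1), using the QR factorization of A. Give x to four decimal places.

w_1 = (3, -3, -1, -3); ‖w_1‖ = 5.2915, so e_1 = (0.5669, -0.5669, -0.1890, -0.5669).
e_1·w_2 = 0.5669·(-3) + (-0.5669)·(-4) + (-0.1890)·1 + (-0.5669)·3 = -1.3229.
u_2 = w_2 + 1.3229·e_1 = (-2.2500, -4.7500, 0.7500, 2.2500).
‖u_2‖ = 5.7663, so e_2 = (-0.3902, -0.8238, 0.1301, 0.3902).
e_1·w_3 = 0.5669·(-2) + (-0.5669)·1 + (-0.1890)·(-4) + (-0.5669)·(-4) = 1.3229; e_2·w_3 = (-0.3902)·(-2) + (-0.8238)·1 + 0.1301·(-4) + 0.3902·(-4) = -2.1244.
u_3 = w_3 − 1.3229·e_1 + 2.1244·e_2 = (-3.5789, 0.0000, -3.4737, -2.4211).
‖u_3‖ = 5.5441, so e_3 = (-0.6455, 0.0000, -0.6266, -0.4367).
Qᵀb = (1.3229, -4.5523, -1.5189).
Back-substitute: x_3 = -1.5189/5.5441 = -0.2740.
x_2 = (-4.5523 + 2.1244·(-0.2740))/5.7663 = -0.8904.
x_1 = (1.3229 + 1.3229·(-0.8904) − 1.3229·(-0.2740))/5.2915 = 0.0959.

x = (0.0959, -0.8904, -0.2740)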